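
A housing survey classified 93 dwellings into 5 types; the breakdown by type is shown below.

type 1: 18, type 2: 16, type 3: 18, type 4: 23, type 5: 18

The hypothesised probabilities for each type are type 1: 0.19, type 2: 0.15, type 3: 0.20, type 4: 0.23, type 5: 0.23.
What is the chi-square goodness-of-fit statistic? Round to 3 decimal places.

Expected counts E_i = n·p_i: 93×0.19 = 17.67, 93×0.15 = 13.95, 93×0.20 = 18.6, 93×0.23 = 21.39, 93×0.23 = 21.39.
type 1: (18 − 17.67)²/17.67 = 0.1089/17.67 = 0.0062
type 2: (16 − 13.95)²/13.95 = 4.2025/13.95 = 0.3013
type 3: (18 − 18.6)²/18.6 = 0.36/18.6 = 0.0194
type 4: (23 − 21.39)²/21.39 = 2.5921/21.39 = 0.1212
type 5: (18 − 21.39)²/21.39 = 11.4921/21.39 = 0.5373
Sum = 0.985

0.985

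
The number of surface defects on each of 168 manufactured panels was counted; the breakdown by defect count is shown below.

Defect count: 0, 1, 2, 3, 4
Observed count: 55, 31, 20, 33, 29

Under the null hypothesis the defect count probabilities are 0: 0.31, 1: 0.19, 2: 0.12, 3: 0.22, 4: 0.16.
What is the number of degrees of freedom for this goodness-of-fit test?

4

There are k = 5 categories and no parameters were estimated from the data, so df = 5 − 1 = 4.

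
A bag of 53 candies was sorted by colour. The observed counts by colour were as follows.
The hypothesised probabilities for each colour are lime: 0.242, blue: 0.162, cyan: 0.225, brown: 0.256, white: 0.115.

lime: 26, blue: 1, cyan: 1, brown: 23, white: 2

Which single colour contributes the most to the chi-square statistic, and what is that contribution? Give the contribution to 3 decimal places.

lime, 13.531

Expected counts E_i = n·p_i: 53×0.242 = 12.826, 53×0.162 = 8.586, 53×0.225 = 11.925, 53×0.256 = 13.568, 53×0.115 = 6.095.
cat         O        E   (O−E)²/E
lime       26   12.826    13.5314
blue        1    8.586     6.7025
cyan        1   11.925    10.0089
brown      23   13.568     6.5568
white       2    6.095     2.7513
The largest term is for lime: 13.531.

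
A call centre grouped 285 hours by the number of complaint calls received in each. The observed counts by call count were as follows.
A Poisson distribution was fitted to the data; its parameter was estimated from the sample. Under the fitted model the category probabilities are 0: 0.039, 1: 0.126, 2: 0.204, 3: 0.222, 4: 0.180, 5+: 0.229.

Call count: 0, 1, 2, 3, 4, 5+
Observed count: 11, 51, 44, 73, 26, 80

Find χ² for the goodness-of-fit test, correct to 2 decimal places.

Expected counts E_i = n·p_i: 285×0.039 = 11.115, 285×0.126 = 35.91, 285×0.204 = 58.14, 285×0.222 = 63.27, 285×0.180 = 51.3, 285×0.229 = 65.265.
cat         O        E   (O−E)²/E
0          11   11.115      0.001
1          51    35.91      6.341
2          44    58.14      3.439
3          73    63.27      1.496
4          26     51.3     12.477
5+         80   65.265      3.327
Sum = 27.08

27.08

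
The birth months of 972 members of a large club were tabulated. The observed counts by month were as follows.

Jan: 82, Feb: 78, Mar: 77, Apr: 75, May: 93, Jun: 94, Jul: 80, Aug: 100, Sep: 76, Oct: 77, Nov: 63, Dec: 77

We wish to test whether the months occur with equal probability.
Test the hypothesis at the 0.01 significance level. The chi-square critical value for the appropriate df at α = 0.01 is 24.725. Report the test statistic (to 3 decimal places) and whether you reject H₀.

13.802; do not reject

Expected count for each of the 12 categories: 972/12 = 81.
χ² = (82−81)²/81 + (78−81)²/81 + (77−81)²/81 + (75−81)²/81 + (93−81)²/81 + (94−81)²/81 + (80−81)²/81 + (100−81)²/81 + (76−81)²/81 + (77−81)²/81 + (63−81)²/81 + (77−81)²/81
   = 0.0123 + 0.1111 + 0.1975 + 0.4444 + 1.7778 + 2.0864 + 0.0123 + 4.4568 + 0.3086 + 0.1975 + 4.0000 + 0.1975
Sum = 13.802
df = 11. Since 13.802 < 24.725, we do not reject H₀.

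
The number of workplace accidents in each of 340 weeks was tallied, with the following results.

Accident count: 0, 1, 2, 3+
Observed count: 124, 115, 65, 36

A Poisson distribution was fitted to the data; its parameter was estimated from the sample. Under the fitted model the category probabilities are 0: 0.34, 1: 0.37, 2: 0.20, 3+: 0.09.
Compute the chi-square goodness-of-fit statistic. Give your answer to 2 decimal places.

Expected counts E_i = n·p_i: 340×0.34 = 115.6, 340×0.37 = 125.8, 340×0.20 = 68, 340×0.09 = 30.6.
χ² = (124−115.6)²/115.6 + (115−125.8)²/125.8 + (65−68)²/68 + (36−30.6)²/30.6
   = 0.610 + 0.927 + 0.132 + 0.953
Sum = 2.62

2.62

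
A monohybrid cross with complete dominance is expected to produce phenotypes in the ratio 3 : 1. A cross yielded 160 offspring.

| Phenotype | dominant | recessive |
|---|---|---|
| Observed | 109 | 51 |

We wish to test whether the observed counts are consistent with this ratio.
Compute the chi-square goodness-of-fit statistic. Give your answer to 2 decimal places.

Ratio total = 4. Expected counts: 160×3/4 = 120, 160×1/4 = 40.
dominant: (109 − 120)²/120 = 121/120 = 1.008
recessive: (51 − 40)²/40 = 121/40 = 3.025
Sum = 4.03

4.03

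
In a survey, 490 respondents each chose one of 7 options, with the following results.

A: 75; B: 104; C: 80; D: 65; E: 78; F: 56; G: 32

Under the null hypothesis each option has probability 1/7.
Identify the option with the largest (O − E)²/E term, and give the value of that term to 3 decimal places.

Expected count for each of the 7 categories: 490/7 = 70.
cat         O        E   (O−E)²/E
A          75       70     0.3571
B         104       70    16.5143
C          80       70     1.4286
D          65       70     0.3571
E          78       70     0.9143
F          56       70     2.8000
G          32       70    20.6286
The largest term is for G: 20.629.

G, 20.629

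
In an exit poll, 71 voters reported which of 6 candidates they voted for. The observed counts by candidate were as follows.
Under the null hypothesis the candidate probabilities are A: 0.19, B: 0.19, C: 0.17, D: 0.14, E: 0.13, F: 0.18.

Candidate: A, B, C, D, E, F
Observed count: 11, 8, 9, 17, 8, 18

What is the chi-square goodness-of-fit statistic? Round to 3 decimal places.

Expected counts E_i = n·p_i: 71×0.19 = 13.49, 71×0.19 = 13.49, 71×0.17 = 12.07, 71×0.14 = 9.94, 71×0.13 = 9.23, 71×0.18 = 12.78.
χ² = (11−13.49)²/13.49 + (8−13.49)²/13.49 + (9−12.07)²/12.07 + (17−9.94)²/9.94 + (8−9.23)²/9.23 + (18−12.78)²/12.78
   = 0.4596 + 2.2343 + 0.7809 + 5.0144 + 0.1639 + 2.1321
Sum = 10.785

10.785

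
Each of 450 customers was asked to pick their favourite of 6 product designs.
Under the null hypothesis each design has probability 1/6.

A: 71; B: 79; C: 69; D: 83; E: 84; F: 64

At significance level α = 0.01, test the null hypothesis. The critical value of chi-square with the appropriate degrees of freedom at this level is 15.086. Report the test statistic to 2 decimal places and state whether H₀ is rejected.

4.45; do not reject

Expected count for each of the 6 categories: 450/6 = 75.
χ² = (71−75)²/75 + (79−75)²/75 + (69−75)²/75 + (83−75)²/75 + (84−75)²/75 + (64−75)²/75
   = 0.213 + 0.213 + 0.480 + 0.853 + 1.080 + 1.613
Sum = 4.45
df = 5. Since 4.45 < 15.086, we do not reject H₀.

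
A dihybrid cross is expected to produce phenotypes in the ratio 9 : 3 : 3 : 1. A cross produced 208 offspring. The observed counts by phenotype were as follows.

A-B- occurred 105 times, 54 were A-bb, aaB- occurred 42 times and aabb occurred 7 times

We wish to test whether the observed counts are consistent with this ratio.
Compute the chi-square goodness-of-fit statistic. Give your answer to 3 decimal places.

10.000

Ratio total = 16. Expected counts: 208×9/16 = 117, 208×3/16 = 39, 208×3/16 = 39, 208×1/16 = 13.
A-B-: (105 − 117)²/117 = 144/117 = 1.2308
A-bb: (54 − 39)²/39 = 225/39 = 5.7692
aaB-: (42 − 39)²/39 = 9/39 = 0.2308
aabb: (7 − 13)²/13 = 36/13 = 2.7692
Sum = 10.000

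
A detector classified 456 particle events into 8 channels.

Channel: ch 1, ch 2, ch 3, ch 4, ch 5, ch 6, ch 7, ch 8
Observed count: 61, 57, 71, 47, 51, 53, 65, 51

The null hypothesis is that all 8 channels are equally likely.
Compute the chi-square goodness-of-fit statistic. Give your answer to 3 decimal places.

Under H₀ each category has probability 1/8, so each expected count is 456/8 = 57.
ch 1: (61 − 57)²/57 = 16/57 = 0.2807
ch 2: (57 − 57)²/57 = 0/57 = 0.0000
ch 3: (71 − 57)²/57 = 196/57 = 3.4386
ch 4: (47 − 57)²/57 = 100/57 = 1.7544
ch 5: (51 − 57)²/57 = 36/57 = 0.6316
ch 6: (53 − 57)²/57 = 16/57 = 0.2807
ch 7: (65 − 57)²/57 = 64/57 = 1.1228
ch 8: (51 − 57)²/57 = 36/57 = 0.6316
Sum = 8.140

8.140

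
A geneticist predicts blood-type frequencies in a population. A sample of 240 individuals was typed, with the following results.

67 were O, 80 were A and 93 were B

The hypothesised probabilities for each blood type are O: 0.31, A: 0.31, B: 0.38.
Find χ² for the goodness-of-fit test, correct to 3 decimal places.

1.193

Expected counts E_i = n·p_i: 240×0.31 = 74.4, 240×0.31 = 74.4, 240×0.38 = 91.2.
χ² = (67−74.4)²/74.4 + (80−74.4)²/74.4 + (93−91.2)²/91.2
   = 0.7360 + 0.4215 + 0.0355
Sum = 1.193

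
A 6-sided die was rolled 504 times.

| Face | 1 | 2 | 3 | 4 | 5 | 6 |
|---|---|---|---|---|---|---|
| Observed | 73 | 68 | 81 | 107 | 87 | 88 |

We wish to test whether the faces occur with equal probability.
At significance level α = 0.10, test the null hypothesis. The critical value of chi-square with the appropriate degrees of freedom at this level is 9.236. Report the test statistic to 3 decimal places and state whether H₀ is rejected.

Expected count for each of the 6 categories: 504/6 = 84.
χ² = (73−84)²/84 + (68−84)²/84 + (81−84)²/84 + (107−84)²/84 + (87−84)²/84 + (88−84)²/84
   = 1.4405 + 3.0476 + 0.1071 + 6.2976 + 0.1071 + 0.1905
Sum = 11.190
df = 5. Since 11.190 > 9.236, we reject H₀.

11.190; reject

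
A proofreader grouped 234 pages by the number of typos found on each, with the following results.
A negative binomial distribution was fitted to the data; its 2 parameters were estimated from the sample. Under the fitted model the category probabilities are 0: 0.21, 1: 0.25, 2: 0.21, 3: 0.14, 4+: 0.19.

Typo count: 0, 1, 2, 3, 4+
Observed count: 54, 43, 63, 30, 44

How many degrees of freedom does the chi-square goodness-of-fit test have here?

There are k = 5 categories and 2 parameters estimated from the data, so df = 5 − 1 − 2 = 2.

2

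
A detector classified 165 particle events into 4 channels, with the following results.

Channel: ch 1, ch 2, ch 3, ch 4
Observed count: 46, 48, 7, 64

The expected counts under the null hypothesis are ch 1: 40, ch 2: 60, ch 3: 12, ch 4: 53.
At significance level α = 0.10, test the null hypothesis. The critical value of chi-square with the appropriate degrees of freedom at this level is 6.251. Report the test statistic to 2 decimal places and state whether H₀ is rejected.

7.67; reject

cat         O        E   (O−E)²/E
ch 1       46       40      0.900
ch 2       48       60      2.400
ch 3        7       12      2.083
ch 4       64       53      2.283
Sum = 7.67
df = 3. Since 7.67 > 6.251, we reject H₀.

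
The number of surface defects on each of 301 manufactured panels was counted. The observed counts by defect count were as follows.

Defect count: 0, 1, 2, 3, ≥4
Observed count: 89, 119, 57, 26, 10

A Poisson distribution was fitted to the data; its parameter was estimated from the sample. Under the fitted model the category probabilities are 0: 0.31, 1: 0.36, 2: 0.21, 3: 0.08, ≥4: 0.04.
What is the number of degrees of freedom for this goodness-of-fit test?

3

There are k = 5 categories and 1 parameter estimated from the data, so df = 5 − 1 − 1 = 3.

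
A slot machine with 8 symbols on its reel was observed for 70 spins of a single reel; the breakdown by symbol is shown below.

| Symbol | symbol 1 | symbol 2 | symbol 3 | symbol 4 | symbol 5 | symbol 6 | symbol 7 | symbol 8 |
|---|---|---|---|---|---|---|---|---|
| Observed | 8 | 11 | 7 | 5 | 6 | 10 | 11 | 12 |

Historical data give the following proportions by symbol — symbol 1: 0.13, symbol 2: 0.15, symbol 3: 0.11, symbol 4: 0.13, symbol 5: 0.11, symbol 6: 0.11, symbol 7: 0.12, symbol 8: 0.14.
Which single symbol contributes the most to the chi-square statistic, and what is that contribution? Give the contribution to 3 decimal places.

symbol 4, 1.847

Expected counts E_i = n·p_i: 70×0.13 = 9.1, 70×0.15 = 10.5, 70×0.11 = 7.7, 70×0.13 = 9.1, 70×0.11 = 7.7, 70×0.11 = 7.7, 70×0.12 = 8.4, 70×0.14 = 9.8.
symbol 1: (8 − 9.1)²/9.1 = 1.21/9.1 = 0.1330
symbol 2: (11 − 10.5)²/10.5 = 0.25/10.5 = 0.0238
symbol 3: (7 − 7.7)²/7.7 = 0.49/7.7 = 0.0636
symbol 4: (5 − 9.1)²/9.1 = 16.81/9.1 = 1.8473
symbol 5: (6 − 7.7)²/7.7 = 2.89/7.7 = 0.3753
symbol 6: (10 − 7.7)²/7.7 = 5.29/7.7 = 0.6870
symbol 7: (11 − 8.4)²/8.4 = 6.76/8.4 = 0.8048
symbol 8: (12 − 9.8)²/9.8 = 4.84/9.8 = 0.4939
The largest term is for symbol 4: 1.847.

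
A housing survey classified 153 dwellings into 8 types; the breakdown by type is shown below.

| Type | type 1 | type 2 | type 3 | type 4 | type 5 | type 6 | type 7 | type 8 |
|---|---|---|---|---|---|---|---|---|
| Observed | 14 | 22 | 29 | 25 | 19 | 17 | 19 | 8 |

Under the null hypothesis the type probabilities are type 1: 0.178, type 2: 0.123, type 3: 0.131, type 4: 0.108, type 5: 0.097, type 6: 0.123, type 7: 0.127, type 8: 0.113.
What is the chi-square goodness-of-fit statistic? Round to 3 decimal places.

21.661

Expected counts E_i = n·p_i: 153×0.178 = 27.234, 153×0.123 = 18.819, 153×0.131 = 20.043, 153×0.108 = 16.524, 153×0.097 = 14.841, 153×0.123 = 18.819, 153×0.127 = 19.431, 153×0.113 = 17.289.
cat         O        E   (O−E)²/E
type 1     14   27.234     6.4309
type 2     22   18.819     0.5377
type 3     29   20.043     4.0028
type 4     25   16.524     4.3478
type 5     19   14.841     1.1655
type 6     17   18.819     0.1758
type 7     19   19.431     0.0096
type 8      8   17.289     4.9908
Sum = 21.661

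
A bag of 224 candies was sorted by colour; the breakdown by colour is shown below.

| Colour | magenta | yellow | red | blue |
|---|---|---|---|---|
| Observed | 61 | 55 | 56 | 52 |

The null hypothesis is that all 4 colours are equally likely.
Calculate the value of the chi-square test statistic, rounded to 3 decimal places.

Expected count for each of the 4 categories: 224/4 = 56.
χ² = (61−56)²/56 + (55−56)²/56 + (56−56)²/56 + (52−56)²/56
   = 0.4464 + 0.0179 + 0.0000 + 0.2857
Sum = 0.750

0.750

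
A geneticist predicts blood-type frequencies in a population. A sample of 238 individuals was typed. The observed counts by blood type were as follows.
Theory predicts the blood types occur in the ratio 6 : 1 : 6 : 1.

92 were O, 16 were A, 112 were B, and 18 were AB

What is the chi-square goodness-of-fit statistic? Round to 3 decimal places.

Ratio total = 14. Expected counts: 238×6/14 = 102, 238×1/14 = 17, 238×6/14 = 102, 238×1/14 = 17.
O: (92 − 102)²/102 = 100/102 = 0.9804
A: (16 − 17)²/17 = 1/17 = 0.0588
B: (112 − 102)²/102 = 100/102 = 0.9804
AB: (18 − 17)²/17 = 1/17 = 0.0588
Sum = 2.078

2.078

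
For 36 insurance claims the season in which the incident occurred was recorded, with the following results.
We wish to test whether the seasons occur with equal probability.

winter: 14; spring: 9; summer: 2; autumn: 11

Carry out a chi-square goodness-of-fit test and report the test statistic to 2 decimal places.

8.67

Under H₀ each category has probability 1/4, so each expected count is 36/4 = 9.
χ² = (14−9)²/9 + (9−9)²/9 + (2−9)²/9 + (11−9)²/9
   = 2.778 + 0.000 + 5.444 + 0.444
Sum = 8.67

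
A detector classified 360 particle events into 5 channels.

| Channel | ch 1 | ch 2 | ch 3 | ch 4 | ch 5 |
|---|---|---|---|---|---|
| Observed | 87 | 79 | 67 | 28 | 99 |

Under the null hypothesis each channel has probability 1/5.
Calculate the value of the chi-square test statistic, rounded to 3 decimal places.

41.167

Under H₀ each category has probability 1/5, so each expected count is 360/5 = 72.
cat         O        E   (O−E)²/E
ch 1       87       72     3.1250
ch 2       79       72     0.6806
ch 3       67       72     0.3472
ch 4       28       72    26.8889
ch 5       99       72    10.1250
Sum = 41.167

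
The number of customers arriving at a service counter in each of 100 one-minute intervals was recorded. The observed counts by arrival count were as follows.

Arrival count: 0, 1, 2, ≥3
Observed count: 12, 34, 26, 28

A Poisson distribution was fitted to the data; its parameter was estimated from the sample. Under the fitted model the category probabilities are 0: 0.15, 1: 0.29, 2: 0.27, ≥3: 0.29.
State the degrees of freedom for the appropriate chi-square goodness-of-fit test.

There are k = 4 categories and 1 parameter estimated from the data, so df = 4 − 1 − 1 = 2.

2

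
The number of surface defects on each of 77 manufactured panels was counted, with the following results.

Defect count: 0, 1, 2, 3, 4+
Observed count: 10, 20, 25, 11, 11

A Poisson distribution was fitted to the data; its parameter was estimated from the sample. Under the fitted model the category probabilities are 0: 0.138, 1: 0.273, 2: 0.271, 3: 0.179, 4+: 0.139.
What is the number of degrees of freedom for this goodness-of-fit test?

3

There are k = 5 categories and 1 parameter estimated from the data, so df = 5 − 1 − 1 = 3.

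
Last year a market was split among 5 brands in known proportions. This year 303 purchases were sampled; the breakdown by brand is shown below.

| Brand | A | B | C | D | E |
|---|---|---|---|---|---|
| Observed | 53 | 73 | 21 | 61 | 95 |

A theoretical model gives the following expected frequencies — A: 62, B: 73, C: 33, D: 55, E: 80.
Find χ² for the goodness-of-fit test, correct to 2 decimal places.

cat         O        E   (O−E)²/E
A          53       62      1.306
B          73       73      0.000
C          21       33      4.364
D          61       55      0.655
E          95       80      2.813
Sum = 9.14

9.14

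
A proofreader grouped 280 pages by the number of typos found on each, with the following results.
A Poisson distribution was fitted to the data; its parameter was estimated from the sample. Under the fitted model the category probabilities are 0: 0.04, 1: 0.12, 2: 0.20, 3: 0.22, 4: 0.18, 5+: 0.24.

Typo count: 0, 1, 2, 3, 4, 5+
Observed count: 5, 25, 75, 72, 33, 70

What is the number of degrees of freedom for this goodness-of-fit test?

There are k = 6 categories and 1 parameter estimated from the data, so df = 6 − 1 − 1 = 4.

4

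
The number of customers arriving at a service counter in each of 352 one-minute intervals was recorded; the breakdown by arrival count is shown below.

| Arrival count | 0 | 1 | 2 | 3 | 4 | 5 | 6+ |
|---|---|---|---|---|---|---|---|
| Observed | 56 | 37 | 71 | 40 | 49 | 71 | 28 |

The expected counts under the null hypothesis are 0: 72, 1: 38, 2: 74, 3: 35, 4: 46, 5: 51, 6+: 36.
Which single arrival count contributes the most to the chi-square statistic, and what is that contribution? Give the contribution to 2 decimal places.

5, 7.84

cat         O        E   (O−E)²/E
0          56       72      3.556
1          37       38      0.026
2          71       74      0.122
3          40       35      0.714
4          49       46      0.196
5          71       51      7.843
6+         28       36      1.778
The largest term is for 5: 7.84.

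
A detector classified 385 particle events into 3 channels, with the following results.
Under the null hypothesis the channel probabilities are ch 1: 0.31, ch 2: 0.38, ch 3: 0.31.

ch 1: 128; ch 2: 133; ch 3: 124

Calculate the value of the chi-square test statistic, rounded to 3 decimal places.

Expected counts E_i = n·p_i: 385×0.31 = 119.35, 385×0.38 = 146.3, 385×0.31 = 119.35.
ch 1: (128 − 119.35)²/119.35 = 74.8225/119.35 = 0.6269
ch 2: (133 − 146.3)²/146.3 = 176.89/146.3 = 1.2091
ch 3: (124 − 119.35)²/119.35 = 21.6225/119.35 = 0.1812
Sum = 2.017

2.017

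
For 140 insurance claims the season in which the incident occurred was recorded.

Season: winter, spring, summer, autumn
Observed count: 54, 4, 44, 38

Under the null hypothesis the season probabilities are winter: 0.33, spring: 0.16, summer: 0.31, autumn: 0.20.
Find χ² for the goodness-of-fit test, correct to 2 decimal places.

20.01

Expected counts E_i = n·p_i: 140×0.33 = 46.2, 140×0.16 = 22.4, 140×0.31 = 43.4, 140×0.20 = 28.
χ² = (54−46.2)²/46.2 + (4−22.4)²/22.4 + (44−43.4)²/43.4 + (38−28)²/28
   = 1.317 + 15.114 + 0.008 + 3.571
Sum = 20.01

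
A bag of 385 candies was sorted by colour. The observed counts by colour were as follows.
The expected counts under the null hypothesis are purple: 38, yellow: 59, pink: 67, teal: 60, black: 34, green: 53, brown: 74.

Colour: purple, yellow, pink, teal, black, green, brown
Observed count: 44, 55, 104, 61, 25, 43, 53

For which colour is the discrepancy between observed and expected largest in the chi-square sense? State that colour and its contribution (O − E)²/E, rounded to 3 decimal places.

pink, 20.433

χ² = (44−38)²/38 + (55−59)²/59 + (104−67)²/67 + (61−60)²/60 + (25−34)²/34 + (43−53)²/53 + (53−74)²/74
   = 0.9474 + 0.2712 + 20.4328 + 0.0167 + 2.3824 + 1.8868 + 5.9595
The largest term is for pink: 20.433.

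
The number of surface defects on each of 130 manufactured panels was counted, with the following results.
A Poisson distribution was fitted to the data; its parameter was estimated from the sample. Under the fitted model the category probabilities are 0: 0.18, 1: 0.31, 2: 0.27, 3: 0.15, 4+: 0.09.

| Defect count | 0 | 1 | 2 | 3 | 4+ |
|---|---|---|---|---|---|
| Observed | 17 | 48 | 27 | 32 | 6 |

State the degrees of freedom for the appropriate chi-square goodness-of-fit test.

3

There are k = 5 categories and 1 parameter estimated from the data, so df = 5 − 1 − 1 = 3.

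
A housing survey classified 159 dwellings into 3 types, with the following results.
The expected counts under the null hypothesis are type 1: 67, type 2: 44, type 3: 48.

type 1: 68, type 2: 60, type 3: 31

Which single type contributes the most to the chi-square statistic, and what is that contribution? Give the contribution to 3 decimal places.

type 1: (68 − 67)²/67 = 1/67 = 0.0149
type 2: (60 − 44)²/44 = 256/44 = 5.8182
type 3: (31 − 48)²/48 = 289/48 = 6.0208
The largest term is for type 3: 6.021.

type 3, 6.021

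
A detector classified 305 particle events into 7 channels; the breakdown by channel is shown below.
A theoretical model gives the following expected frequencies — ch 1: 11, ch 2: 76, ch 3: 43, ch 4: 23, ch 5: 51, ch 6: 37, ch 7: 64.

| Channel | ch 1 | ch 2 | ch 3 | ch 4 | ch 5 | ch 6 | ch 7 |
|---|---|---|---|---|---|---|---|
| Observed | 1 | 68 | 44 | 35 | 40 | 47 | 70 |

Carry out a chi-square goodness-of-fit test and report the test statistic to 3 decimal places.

χ² = (1−11)²/11 + (68−76)²/76 + (44−43)²/43 + (35−23)²/23 + (40−51)²/51 + (47−37)²/37 + (70−64)²/64
   = 9.0909 + 0.8421 + 0.0233 + 6.2609 + 2.3725 + 2.7027 + 0.5625
Sum = 21.855

21.855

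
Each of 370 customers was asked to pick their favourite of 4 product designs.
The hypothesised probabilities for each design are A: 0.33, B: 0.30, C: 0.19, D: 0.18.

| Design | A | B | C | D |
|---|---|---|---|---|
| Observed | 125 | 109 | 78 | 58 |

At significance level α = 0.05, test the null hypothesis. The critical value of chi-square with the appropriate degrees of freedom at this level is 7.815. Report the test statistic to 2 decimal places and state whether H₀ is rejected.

2.06; do not reject

Expected counts E_i = n·p_i: 370×0.33 = 122.1, 370×0.30 = 111, 370×0.19 = 70.3, 370×0.18 = 66.6.
cat         O        E   (O−E)²/E
A         125    122.1      0.069
B         109      111      0.036
C          78     70.3      0.843
D          58     66.6      1.111
Sum = 2.06
df = 3. Since 2.06 < 7.815, we do not reject H₀.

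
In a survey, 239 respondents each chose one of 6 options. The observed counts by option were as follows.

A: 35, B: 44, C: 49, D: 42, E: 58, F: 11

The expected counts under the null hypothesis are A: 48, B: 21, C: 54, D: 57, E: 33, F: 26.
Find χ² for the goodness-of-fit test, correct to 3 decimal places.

60.715

A: (35 − 48)²/48 = 169/48 = 3.5208
B: (44 − 21)²/21 = 529/21 = 25.1905
C: (49 − 54)²/54 = 25/54 = 0.4630
D: (42 − 57)²/57 = 225/57 = 3.9474
E: (58 − 33)²/33 = 625/33 = 18.9394
F: (11 − 26)²/26 = 225/26 = 8.6538
Sum = 60.715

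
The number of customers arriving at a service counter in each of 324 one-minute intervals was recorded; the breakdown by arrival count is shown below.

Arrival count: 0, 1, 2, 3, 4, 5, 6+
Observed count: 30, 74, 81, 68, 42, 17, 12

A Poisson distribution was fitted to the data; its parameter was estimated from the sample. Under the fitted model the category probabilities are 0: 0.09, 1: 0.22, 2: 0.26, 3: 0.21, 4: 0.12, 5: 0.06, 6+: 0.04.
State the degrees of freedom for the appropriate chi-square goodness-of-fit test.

There are k = 7 categories and 1 parameter estimated from the data, so df = 7 − 1 − 1 = 5.

5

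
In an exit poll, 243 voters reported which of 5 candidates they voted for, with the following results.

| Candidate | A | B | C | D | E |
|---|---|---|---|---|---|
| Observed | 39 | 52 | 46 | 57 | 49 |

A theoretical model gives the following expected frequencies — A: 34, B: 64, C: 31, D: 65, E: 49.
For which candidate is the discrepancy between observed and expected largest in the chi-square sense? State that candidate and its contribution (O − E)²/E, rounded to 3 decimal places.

χ² = (39−34)²/34 + (52−64)²/64 + (46−31)²/31 + (57−65)²/65 + (49−49)²/49
   = 0.7353 + 2.2500 + 7.2581 + 0.9846 + 0.0000
The largest term is for C: 7.258.

C, 7.258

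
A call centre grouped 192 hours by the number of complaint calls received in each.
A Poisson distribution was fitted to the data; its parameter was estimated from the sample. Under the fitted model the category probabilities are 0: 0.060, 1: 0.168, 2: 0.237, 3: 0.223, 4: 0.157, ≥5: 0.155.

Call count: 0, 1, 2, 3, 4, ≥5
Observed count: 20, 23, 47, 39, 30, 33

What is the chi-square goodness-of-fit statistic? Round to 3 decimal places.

Expected counts E_i = n·p_i: 192×0.060 = 11.52, 192×0.168 = 32.256, 192×0.237 = 45.504, 192×0.223 = 42.816, 192×0.157 = 30.144, 192×0.155 = 29.76.
0: (20 − 11.52)²/11.52 = 71.9104/11.52 = 6.2422
1: (23 − 32.256)²/32.256 = 85.673536/32.256 = 2.6560
2: (47 − 45.504)²/45.504 = 2.238016/45.504 = 0.0492
3: (39 − 42.816)²/42.816 = 14.561856/42.816 = 0.3401
4: (30 − 30.144)²/30.144 = 0.020736/30.144 = 0.0007
≥5: (33 − 29.76)²/29.76 = 10.4976/29.76 = 0.3527
Sum = 9.641

9.641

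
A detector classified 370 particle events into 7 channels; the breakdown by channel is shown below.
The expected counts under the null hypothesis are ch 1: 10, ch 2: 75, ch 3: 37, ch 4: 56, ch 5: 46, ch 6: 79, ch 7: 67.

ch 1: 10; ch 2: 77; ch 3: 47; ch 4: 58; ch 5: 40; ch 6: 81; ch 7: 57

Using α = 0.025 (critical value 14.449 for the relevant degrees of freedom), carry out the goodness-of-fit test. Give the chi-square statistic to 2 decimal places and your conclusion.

5.15; do not reject

cat         O        E   (O−E)²/E
ch 1       10       10      0.000
ch 2       77       75      0.053
ch 3       47       37      2.703
ch 4       58       56      0.071
ch 5       40       46      0.783
ch 6       81       79      0.051
ch 7       57       67      1.493
Sum = 5.15
df = 6. Since 5.15 < 14.449, we do not reject H₀.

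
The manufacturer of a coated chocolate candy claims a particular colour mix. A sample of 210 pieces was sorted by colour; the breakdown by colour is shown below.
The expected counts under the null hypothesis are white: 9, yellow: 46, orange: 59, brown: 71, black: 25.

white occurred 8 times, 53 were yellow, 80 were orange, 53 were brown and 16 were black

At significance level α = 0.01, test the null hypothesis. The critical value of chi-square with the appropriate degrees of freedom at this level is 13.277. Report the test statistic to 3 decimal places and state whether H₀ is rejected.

χ² = (8−9)²/9 + (53−46)²/46 + (80−59)²/59 + (53−71)²/71 + (16−25)²/25
   = 0.1111 + 1.0652 + 7.4746 + 4.5634 + 3.2400
Sum = 16.454
df = 4. Since 16.454 > 13.277, we reject H₀.

16.454; reject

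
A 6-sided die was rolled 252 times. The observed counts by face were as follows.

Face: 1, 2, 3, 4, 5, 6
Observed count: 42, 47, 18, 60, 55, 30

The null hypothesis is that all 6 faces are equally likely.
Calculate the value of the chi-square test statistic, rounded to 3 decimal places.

Expected count for each of the 6 categories: 252/6 = 42.
cat         O        E   (O−E)²/E
1          42       42     0.0000
2          47       42     0.5952
3          18       42    13.7143
4          60       42     7.7143
5          55       42     4.0238
6          30       42     3.4286
Sum = 29.476

29.476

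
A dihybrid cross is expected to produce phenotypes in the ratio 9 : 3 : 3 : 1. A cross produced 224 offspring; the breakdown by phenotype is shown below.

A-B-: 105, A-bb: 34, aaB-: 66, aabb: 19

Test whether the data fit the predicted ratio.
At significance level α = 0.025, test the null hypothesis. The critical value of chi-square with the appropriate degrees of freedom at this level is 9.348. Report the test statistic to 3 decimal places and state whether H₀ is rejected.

Ratio total = 16. Expected counts: 224×9/16 = 126, 224×3/16 = 42, 224×3/16 = 42, 224×1/16 = 14.
χ² = (105−126)²/126 + (34−42)²/42 + (66−42)²/42 + (19−14)²/14
   = 3.5000 + 1.5238 + 13.7143 + 1.7857
Sum = 20.524
df = 3. Since 20.524 > 9.348, we reject H₀.

20.524; reject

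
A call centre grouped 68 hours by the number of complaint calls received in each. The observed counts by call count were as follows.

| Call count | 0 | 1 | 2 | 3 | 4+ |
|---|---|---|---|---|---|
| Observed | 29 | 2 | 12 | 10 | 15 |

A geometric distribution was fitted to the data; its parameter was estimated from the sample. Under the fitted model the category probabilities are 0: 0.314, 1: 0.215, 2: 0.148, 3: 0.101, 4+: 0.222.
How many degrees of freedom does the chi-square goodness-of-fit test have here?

3

There are k = 5 categories and 1 parameter estimated from the data, so df = 5 − 1 − 1 = 3.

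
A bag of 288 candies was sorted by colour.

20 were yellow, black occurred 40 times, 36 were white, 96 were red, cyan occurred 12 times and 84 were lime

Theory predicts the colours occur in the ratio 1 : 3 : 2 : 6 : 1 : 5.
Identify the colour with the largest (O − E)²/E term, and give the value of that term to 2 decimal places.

Ratio total = 18. Expected counts: 288×1/18 = 16, 288×3/18 = 48, 288×2/18 = 32, 288×6/18 = 96, 288×1/18 = 16, 288×5/18 = 80.
cat         O        E   (O−E)²/E
yellow     20       16      1.000
black      40       48      1.333
white      36       32      0.500
red        96       96      0.000
cyan       12       16      1.000
lime       84       80      0.200
The largest term is for black: 1.33.

black, 1.33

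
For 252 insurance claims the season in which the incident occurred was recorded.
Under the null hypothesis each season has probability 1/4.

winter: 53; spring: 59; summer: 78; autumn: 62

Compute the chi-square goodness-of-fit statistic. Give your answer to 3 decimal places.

Expected count for each of the 4 categories: 252/4 = 63.
cat         O        E   (O−E)²/E
winter     53       63     1.5873
spring     59       63     0.2540
summer     78       63     3.5714
autumn     62       63     0.0159
Sum = 5.429

5.429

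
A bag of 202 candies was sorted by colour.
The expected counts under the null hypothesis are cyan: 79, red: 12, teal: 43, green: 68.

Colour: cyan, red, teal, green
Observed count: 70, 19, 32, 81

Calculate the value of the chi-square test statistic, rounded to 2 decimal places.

10.41

cyan: (70 − 79)²/79 = 81/79 = 1.025
red: (19 − 12)²/12 = 49/12 = 4.083
teal: (32 − 43)²/43 = 121/43 = 2.814
green: (81 − 68)²/68 = 169/68 = 2.485
Sum = 10.41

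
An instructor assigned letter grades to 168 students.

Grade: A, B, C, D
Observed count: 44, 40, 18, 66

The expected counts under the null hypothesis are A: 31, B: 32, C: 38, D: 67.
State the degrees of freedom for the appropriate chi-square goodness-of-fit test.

3

There are k = 4 categories and no parameters were estimated from the data, so df = 4 − 1 = 3.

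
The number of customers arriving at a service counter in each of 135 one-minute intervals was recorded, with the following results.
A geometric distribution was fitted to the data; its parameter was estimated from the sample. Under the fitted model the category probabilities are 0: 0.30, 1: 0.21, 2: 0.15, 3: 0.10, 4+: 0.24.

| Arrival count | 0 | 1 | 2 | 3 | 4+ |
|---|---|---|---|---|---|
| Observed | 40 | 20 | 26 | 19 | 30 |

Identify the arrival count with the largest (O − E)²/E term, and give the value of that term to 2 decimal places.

1, 2.46

Expected counts E_i = n·p_i: 135×0.30 = 40.5, 135×0.21 = 28.35, 135×0.15 = 20.25, 135×0.10 = 13.5, 135×0.24 = 32.4.
0: (40 − 40.5)²/40.5 = 0.25/40.5 = 0.006
1: (20 − 28.35)²/28.35 = 69.7225/28.35 = 2.459
2: (26 − 20.25)²/20.25 = 33.0625/20.25 = 1.633
3: (19 − 13.5)²/13.5 = 30.25/13.5 = 2.241
4+: (30 − 32.4)²/32.4 = 5.76/32.4 = 0.178
The largest term is for 1: 2.46.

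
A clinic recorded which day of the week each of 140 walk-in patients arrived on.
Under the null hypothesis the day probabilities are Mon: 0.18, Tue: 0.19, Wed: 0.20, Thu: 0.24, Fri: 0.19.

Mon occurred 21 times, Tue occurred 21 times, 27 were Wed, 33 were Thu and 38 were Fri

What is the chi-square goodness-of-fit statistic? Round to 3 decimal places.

6.811

Expected counts E_i = n·p_i: 140×0.18 = 25.2, 140×0.19 = 26.6, 140×0.20 = 28, 140×0.24 = 33.6, 140×0.19 = 26.6.
Mon: (21 − 25.2)²/25.2 = 17.64/25.2 = 0.7000
Tue: (21 − 26.6)²/26.6 = 31.36/26.6 = 1.1789
Wed: (27 − 28)²/28 = 1/28 = 0.0357
Thu: (33 − 33.6)²/33.6 = 0.36/33.6 = 0.0107
Fri: (38 − 26.6)²/26.6 = 129.96/26.6 = 4.8857
Sum = 6.811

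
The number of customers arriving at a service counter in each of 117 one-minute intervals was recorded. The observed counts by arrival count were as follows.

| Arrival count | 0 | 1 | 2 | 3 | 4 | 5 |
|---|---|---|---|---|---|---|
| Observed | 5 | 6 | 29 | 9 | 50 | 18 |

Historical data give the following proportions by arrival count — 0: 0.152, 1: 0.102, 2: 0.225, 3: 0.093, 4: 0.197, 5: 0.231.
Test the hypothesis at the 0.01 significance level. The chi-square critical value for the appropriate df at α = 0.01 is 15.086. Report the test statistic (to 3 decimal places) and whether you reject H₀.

47.266; reject

Expected counts E_i = n·p_i: 117×0.152 = 17.784, 117×0.102 = 11.934, 117×0.225 = 26.325, 117×0.093 = 10.881, 117×0.197 = 23.049, 117×0.231 = 27.027.
0: (5 − 17.784)²/17.784 = 163.430656/17.784 = 9.1898
1: (6 − 11.934)²/11.934 = 35.212356/11.934 = 2.9506
2: (29 − 26.325)²/26.325 = 7.155625/26.325 = 0.2718
3: (9 − 10.881)²/10.881 = 3.538161/10.881 = 0.3252
4: (50 − 23.049)²/23.049 = 726.356401/23.049 = 31.5136
5: (18 − 27.027)²/27.027 = 81.486729/27.027 = 3.0150
Sum = 47.266
df = 5. Since 47.266 > 15.086, we reject H₀.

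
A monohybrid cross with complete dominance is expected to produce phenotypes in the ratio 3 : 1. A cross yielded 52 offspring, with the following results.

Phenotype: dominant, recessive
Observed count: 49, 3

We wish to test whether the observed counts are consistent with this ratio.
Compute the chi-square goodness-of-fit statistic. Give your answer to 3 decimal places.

10.256

Ratio total = 4. Expected counts: 52×3/4 = 39, 52×1/4 = 13.
cat            O        E   (O−E)²/E
dominant      49       39     2.5641
recessive      3       13     7.6923
Sum = 10.256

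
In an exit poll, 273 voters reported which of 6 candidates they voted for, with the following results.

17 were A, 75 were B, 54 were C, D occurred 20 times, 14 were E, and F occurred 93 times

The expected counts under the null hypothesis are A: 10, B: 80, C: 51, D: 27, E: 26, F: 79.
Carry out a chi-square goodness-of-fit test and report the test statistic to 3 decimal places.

A: (17 − 10)²/10 = 49/10 = 4.9000
B: (75 − 80)²/80 = 25/80 = 0.3125
C: (54 − 51)²/51 = 9/51 = 0.1765
D: (20 − 27)²/27 = 49/27 = 1.8148
E: (14 − 26)²/26 = 144/26 = 5.5385
F: (93 − 79)²/79 = 196/79 = 2.4810
Sum = 15.223

15.223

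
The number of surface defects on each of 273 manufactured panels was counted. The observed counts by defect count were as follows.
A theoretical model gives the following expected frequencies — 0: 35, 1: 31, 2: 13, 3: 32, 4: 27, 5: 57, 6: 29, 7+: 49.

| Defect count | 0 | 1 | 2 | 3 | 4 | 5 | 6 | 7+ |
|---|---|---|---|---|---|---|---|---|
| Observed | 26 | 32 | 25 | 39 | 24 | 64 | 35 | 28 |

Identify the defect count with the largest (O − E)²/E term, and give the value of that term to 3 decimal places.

2, 11.077

χ² = (26−35)²/35 + (32−31)²/31 + (25−13)²/13 + (39−32)²/32 + (24−27)²/27 + (64−57)²/57 + (35−29)²/29 + (28−49)²/49
   = 2.3143 + 0.0323 + 11.0769 + 1.5313 + 0.3333 + 0.8596 + 1.2414 + 9.0000
The largest term is for 2: 11.077.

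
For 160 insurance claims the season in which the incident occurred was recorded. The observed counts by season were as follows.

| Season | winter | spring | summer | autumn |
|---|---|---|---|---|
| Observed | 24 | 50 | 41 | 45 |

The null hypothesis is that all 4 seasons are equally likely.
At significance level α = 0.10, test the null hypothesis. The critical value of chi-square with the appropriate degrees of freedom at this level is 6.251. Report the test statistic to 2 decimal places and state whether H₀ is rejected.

9.55; reject

Under H₀ each category has probability 1/4, so each expected count is 160/4 = 40.
winter: (24 − 40)²/40 = 256/40 = 6.400
spring: (50 − 40)²/40 = 100/40 = 2.500
summer: (41 − 40)²/40 = 1/40 = 0.025
autumn: (45 − 40)²/40 = 25/40 = 0.625
Sum = 9.55
df = 3. Since 9.55 > 6.251, we reject H₀.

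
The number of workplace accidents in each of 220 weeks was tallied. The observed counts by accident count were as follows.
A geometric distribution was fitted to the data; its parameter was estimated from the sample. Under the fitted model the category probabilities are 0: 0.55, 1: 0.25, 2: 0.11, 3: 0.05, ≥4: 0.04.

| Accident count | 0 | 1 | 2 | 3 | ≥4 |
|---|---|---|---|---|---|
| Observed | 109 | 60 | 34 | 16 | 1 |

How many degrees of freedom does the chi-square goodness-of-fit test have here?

There are k = 5 categories and 1 parameter estimated from the data, so df = 5 − 1 − 1 = 3.

3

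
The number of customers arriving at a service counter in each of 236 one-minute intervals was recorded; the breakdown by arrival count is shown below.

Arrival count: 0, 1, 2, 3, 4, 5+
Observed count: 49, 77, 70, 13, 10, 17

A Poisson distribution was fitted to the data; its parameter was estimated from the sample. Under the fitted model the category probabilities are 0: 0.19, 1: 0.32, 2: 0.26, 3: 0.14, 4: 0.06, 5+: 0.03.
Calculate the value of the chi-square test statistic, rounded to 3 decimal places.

28.908

Expected counts E_i = n·p_i: 236×0.19 = 44.84, 236×0.32 = 75.52, 236×0.26 = 61.36, 236×0.14 = 33.04, 236×0.06 = 14.16, 236×0.03 = 7.08.
χ² = (49−44.84)²/44.84 + (77−75.52)²/75.52 + (70−61.36)²/61.36 + (13−33.04)²/33.04 + (10−14.16)²/14.16 + (17−7.08)²/7.08
   = 0.3859 + 0.0290 + 1.2166 + 12.1550 + 1.2221 + 13.8992
Sum = 28.908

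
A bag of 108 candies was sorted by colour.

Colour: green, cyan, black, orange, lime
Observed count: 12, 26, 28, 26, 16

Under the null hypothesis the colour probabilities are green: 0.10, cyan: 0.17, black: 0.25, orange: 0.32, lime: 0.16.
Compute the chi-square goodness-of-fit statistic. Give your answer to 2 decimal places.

Expected counts E_i = n·p_i: 108×0.10 = 10.8, 108×0.17 = 18.36, 108×0.25 = 27, 108×0.32 = 34.56, 108×0.16 = 17.28.
χ² = (12−10.8)²/10.8 + (26−18.36)²/18.36 + (28−27)²/27 + (26−34.56)²/34.56 + (16−17.28)²/17.28
   = 0.133 + 3.179 + 0.037 + 2.120 + 0.095
Sum = 5.56

5.56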